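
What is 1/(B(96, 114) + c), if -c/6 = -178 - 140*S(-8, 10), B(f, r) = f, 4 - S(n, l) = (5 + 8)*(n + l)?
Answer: -1/17316 ≈ -5.7750e-5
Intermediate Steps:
S(n, l) = 4 - 13*l - 13*n (S(n, l) = 4 - (5 + 8)*(n + l) = 4 - 13*(l + n) = 4 - (13*l + 13*n) = 4 + (-13*l - 13*n) = 4 - 13*l - 13*n)
c = -17412 (c = -6*(-178 - 140*(4 - 13*10 - 13*(-8))) = -6*(-178 - 140*(4 - 130 + 104)) = -6*(-178 - 140*(-22)) = -6*(-178 + 3080) = -6*2902 = -17412)
1/(B(96, 114) + c) = 1/(96 - 17412) = 1/(-17316) = -1/17316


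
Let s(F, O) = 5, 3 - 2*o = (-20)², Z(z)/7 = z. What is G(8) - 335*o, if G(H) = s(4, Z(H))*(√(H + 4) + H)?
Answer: 133075/2 + 10*√3 ≈ 66555.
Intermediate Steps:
Z(z) = 7*z
o = -397/2 (o = 3/2 - ½*(-20)² = 3/2 - ½*400 = 3/2 - 200 = -397/2 ≈ -198.50)
G(H) = 5*H + 5*√(4 + H) (G(H) = 5*(√(H + 4) + H) = 5*(√(4 + H) + H) = 5*(H + √(4 + H)) = 5*H + 5*√(4 + H))
G(8) - 335*o = (5*8 + 5*√(4 + 8)) - 335*(-397/2) = (40 + 5*√12) + 132995/2 = (40 + 5*(2*√3)) + 132995/2 = (40 + 10*√3) + 132995/2 = 133075/2 + 10*√3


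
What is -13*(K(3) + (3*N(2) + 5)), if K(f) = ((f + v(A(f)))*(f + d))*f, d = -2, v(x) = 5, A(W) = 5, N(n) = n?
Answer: -455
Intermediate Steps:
K(f) = f*(-2 + f)*(5 + f) (K(f) = ((f + 5)*(f - 2))*f = ((5 + f)*(-2 + f))*f = ((-2 + f)*(5 + f))*f = f*(-2 + f)*(5 + f))
-13*(K(3) + (3*N(2) + 5)) = -13*(3*(-10 + 3² + 3*3) + (3*2 + 5)) = -13*(3*(-10 + 9 + 9) + (6 + 5)) = -13*(3*8 + 11) = -13*(24 + 11) = -13*35 = -455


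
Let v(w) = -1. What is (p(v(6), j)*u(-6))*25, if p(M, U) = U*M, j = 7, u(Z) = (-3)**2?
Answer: -1575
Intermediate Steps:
u(Z) = 9
p(M, U) = M*U
(p(v(6), j)*u(-6))*25 = (-1*7*9)*25 = -7*9*25 = -63*25 = -1575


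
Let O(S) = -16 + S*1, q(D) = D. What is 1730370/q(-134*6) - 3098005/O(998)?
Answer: -174584140/32897 ≈ -5307.0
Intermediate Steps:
O(S) = -16 + S
1730370/q(-134*6) - 3098005/O(998) = 1730370/((-134*6)) - 3098005/(-16 + 998) = 1730370/(-804) - 3098005/982 = 1730370*(-1/804) - 3098005*1/982 = -288395/134 - 3098005/982 = -174584140/32897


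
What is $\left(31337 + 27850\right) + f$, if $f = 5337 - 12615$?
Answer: $51909$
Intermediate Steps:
$f = -7278$
$\left(31337 + 27850\right) + f = \left(31337 + 27850\right) - 7278 = 59187 - 7278 = 51909$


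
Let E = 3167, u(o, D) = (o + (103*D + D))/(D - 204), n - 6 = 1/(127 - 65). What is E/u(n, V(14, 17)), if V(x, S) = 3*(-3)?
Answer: 41823402/57659 ≈ 725.36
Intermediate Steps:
V(x, S) = -9
n = 373/62 (n = 6 + 1/(127 - 65) = 6 + 1/62 = 373/62 ≈ 6.0161)
u(o, D) = (o + 104*D)/(-204 + D)
E/u(n, V(14, 17)) = 3167/(((373/62 + 104*(-9))/(-204 - 9))) = 3167/(((373/62 - 936)/(-213))) = 3167/((-1/213*(-57659/62))) = 3167/(57659/13206) = 3167*(13206/57659) = 41823402/57659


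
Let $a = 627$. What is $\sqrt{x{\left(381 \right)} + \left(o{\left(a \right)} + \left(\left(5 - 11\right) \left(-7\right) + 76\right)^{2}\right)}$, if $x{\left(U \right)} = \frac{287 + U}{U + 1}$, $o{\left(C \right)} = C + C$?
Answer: $\frac{6 \sqrt{15382567}}{191} \approx 123.21$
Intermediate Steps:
$o{\left(C \right)} = 2 C$
$x{\left(U \right)} = \frac{287 + U}{1 + U}$
$\sqrt{x{\left(381 \right)} + \left(o{\left(a \right)} + \left(\left(5 - 11\right) \left(-7\right) + 76\right)^{2}\right)} = \sqrt{\frac{287 + 381}{1 + 381} + \left(2 \cdot 627 + \left(\left(5 - 11\right) \left(-7\right) + 76\right)^{2}\right)} = \sqrt{\frac{1}{382} \cdot 668 + \left(1254 + \left(\left(-6\right) \left(-7\right) + 76\right)^{2}\right)} = \sqrt{\frac{1}{382} \cdot 668 + \left(1254 + \left(42 + 76\right)^{2}\right)} = \sqrt{\frac{334}{191} + \left(1254 + 118^{2}\right)} = \sqrt{\frac{334}{191} + \left(1254 + 13924\right)} = \sqrt{\frac{334}{191} + 15178} = \sqrt{\frac{2899332}{191}} = \frac{6 \sqrt{15382567}}{191}$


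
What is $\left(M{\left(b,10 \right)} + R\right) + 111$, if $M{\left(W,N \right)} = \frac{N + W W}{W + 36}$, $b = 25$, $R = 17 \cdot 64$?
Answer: $\frac{73774}{61} \approx 1209.4$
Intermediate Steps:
$R = 1088$
$M{\left(W,N \right)} = \frac{N + W^{2}}{36 + W}$
$\left(M{\left(b,10 \right)} + R\right) + 111 = \left(\frac{10 + 25^{2}}{36 + 25} + 1088\right) + 111 = \left(\frac{10 + 625}{61} + 1088\right) + 111 = \left(\frac{1}{61} \cdot 635 + 1088\right) + 111 = \left(\frac{635}{61} + 1088\right) + 111 = \frac{67003}{61} + 111 = \frac{73774}{61}$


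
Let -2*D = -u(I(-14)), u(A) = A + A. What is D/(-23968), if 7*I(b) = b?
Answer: 1/11984 ≈ 8.3445e-5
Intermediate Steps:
I(b) = b/7
u(A) = 2*A
D = -2 (D = -(-1)*2*((1/7)*(-14))/2 = -(-1)*2*(-2)/2 = -(-1)*(-4)/2 = -1/2*4 = -2)
D/(-23968) = -2/(-23968) = -2*(-1/23968) = 1/11984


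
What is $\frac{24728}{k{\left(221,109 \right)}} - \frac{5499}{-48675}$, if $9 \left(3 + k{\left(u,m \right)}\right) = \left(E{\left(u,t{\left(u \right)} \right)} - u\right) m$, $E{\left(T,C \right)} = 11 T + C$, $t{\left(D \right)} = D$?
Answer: $\frac{512070402}{537355775} \approx 0.95294$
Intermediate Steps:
$E{\left(T,C \right)} = C + 11 T$
$k{\left(u,m \right)} = -3 + \frac{11 m u}{9}$ ($k{\left(u,m \right)} = -3 + \frac{\left(\left(u + 11 u\right) - u\right) m}{9} = -3 + \frac{\left(12 u - u\right) m}{9} = -3 + \frac{11 u m}{9} = -3 + \frac{11 m u}{9}$)
$\frac{24728}{k{\left(221,109 \right)}} - \frac{5499}{-48675} = \frac{24728}{-3 + \frac{11}{9} \cdot 109 \cdot 221} - \frac{5499}{-48675} = \frac{24728}{-3 + \frac{264979}{9}} - - \frac{1833}{16225} = \frac{24728}{\frac{264952}{9}} + \frac{1833}{16225} = 24728 \cdot \frac{9}{264952} + \frac{1833}{16225} = \frac{27819}{33119} + \frac{1833}{16225} = \frac{512070402}{537355775}$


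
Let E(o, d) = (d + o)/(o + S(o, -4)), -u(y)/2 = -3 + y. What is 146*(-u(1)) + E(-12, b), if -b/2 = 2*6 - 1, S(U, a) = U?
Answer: -6991/12 ≈ -582.58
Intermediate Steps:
u(y) = 6 - 2*y (u(y) = -2*(-3 + y) = 6 - 2*y)
b = -22 (b = -2*(2*6 - 1) = -2*(12 - 1) = -2*11 = -22)
E(o, d) = (d + o)/(2*o) (E(o, d) = (d + o)/(o + o) = (d + o)/((2*o)) = (d + o)*(1/(2*o)) = (d + o)/(2*o))
146*(-u(1)) + E(-12, b) = 146*(-(6 - 2*1)) + (1/2)*(-22 - 12)/(-12) = 146*(-(6 - 2)) + (1/2)*(-1/12)*(-34) = 146*(-1*4) + 17/12 = 146*(-4) + 17/12 = -584 + 17/12 = -6991/12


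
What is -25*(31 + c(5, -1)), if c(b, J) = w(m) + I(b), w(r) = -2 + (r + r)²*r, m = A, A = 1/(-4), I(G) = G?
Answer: -13575/16 ≈ -848.44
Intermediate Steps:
A = -¼ (A = 1*(-¼) = -¼ ≈ -0.25000)
m = -¼ ≈ -0.25000
w(r) = -2 + 4*r³ (w(r) = -2 + (2*r)²*r = -2 + (4*r²)*r = -2 + 4*r³)
c(b, J) = -33/16 + b (c(b, J) = (-2 + 4*(-¼)³) + b = (-2 + 4*(-1/64)) + b = (-2 - 1/16) + b = -33/16 + b)
-25*(31 + c(5, -1)) = -25*(31 + (-33/16 + 5)) = -25*(31 + 47/16) = -25*543/16 = -13575/16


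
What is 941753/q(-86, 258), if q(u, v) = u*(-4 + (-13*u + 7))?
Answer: -941753/96406 ≈ -9.7686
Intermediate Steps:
q(u, v) = u*(3 - 13*u) (q(u, v) = u*(-4 + (7 - 13*u)) = u*(3 - 13*u))
941753/q(-86, 258) = 941753/((-86*(3 - 13*(-86)))) = 941753/((-86*(3 + 1118))) = 941753/((-86*1121)) = 941753/(-96406) = 941753*(-1/96406) = -941753/96406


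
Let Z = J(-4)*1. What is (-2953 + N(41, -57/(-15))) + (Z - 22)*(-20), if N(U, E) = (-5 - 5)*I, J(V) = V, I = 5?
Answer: -2483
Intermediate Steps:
Z = -4 (Z = -4*1 = -4)
N(U, E) = -50 (N(U, E) = (-5 - 5)*5 = -10*5 = -50)
(-2953 + N(41, -57/(-15))) + (Z - 22)*(-20) = (-2953 - 50) + (-4 - 22)*(-20) = -3003 - 26*(-20) = -3003 + 520 = -2483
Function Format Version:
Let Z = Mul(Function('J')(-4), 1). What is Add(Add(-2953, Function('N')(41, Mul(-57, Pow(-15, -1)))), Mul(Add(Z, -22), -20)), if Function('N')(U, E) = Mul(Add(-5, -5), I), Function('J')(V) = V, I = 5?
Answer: -2483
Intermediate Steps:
Z = -4 (Z = Mul(-4, 1) = -4)
Function('N')(U, E) = -50 (Function('N')(U, E) = Mul(Add(-5, -5), 5) = Mul(-10, 5) = -50)
Add(Add(-2953, Function('N')(41, Mul(-57, Pow(-15, -1)))), Mul(Add(Z, -22), -20)) = Add(Add(-2953, -50), Mul(Add(-4, -22), -20)) = Add(-3003, Mul(-26, -20)) = Add(-3003, 520) = -2483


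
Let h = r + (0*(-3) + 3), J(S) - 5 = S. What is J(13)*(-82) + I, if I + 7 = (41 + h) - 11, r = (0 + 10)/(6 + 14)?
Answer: -2899/2 ≈ -1449.5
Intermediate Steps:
r = 1/2 (r = 10/20 = 10*(1/20) = 1/2 ≈ 0.50000)
J(S) = 5 + S
h = 7/2 (h = 1/2 + (0*(-3) + 3) = 1/2 + (0 + 3) = 1/2 + 3 = 7/2 ≈ 3.5000)
I = 53/2 (I = -7 + ((41 + 7/2) - 11) = -7 + (89/2 - 11) = -7 + 67/2 = 53/2 ≈ 26.500)
J(13)*(-82) + I = (5 + 13)*(-82) + 53/2 = 18*(-82) + 53/2 = -1476 + 53/2 = -2899/2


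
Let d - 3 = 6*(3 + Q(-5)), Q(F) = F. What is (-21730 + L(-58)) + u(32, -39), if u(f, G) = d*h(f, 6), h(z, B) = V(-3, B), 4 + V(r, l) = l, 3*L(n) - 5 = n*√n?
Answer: -65239/3 - 58*I*√58/3 ≈ -21746.0 - 147.24*I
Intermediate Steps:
L(n) = 5/3 + n^(3/2)/3 (L(n) = 5/3 + (n*√n)/3 = 5/3 + n^(3/2)/3)
V(r, l) = -4 + l
d = -9 (d = 3 + 6*(3 - 5) = 3 + 6*(-2) = 3 - 12 = -9)
h(z, B) = -4 + B
u(f, G) = -18 (u(f, G) = -9*(-4 + 6) = -9*2 = -18)
(-21730 + L(-58)) + u(32, -39) = (-21730 + (5/3 + (-58)^(3/2)/3)) - 18 = (-21730 + (5/3 + (-58*I*√58)/3)) - 18 = (-21730 + (5/3 - 58*I*√58/3)) - 18 = (-65185/3 - 58*I*√58/3) - 18 = -65239/3 - 58*I*√58/3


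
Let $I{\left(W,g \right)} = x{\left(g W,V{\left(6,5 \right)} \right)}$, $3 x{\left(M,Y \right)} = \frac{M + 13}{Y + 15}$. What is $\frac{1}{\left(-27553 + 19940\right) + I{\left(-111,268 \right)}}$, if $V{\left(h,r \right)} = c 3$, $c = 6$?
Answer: $- \frac{99}{783422} \approx -0.00012637$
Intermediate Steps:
$V{\left(h,r \right)} = 18$ ($V{\left(h,r \right)} = 6 \cdot 3 = 18$)
$x{\left(M,Y \right)} = \frac{13 + M}{3 \left(15 + Y\right)}$ ($x{\left(M,Y \right)} = \frac{\left(M + 13\right) \frac{1}{Y + 15}}{3} = \frac{\left(13 + M\right) \frac{1}{15 + Y}}{3} = \frac{\frac{1}{15 + Y} \left(13 + M\right)}{3} = \frac{13 + M}{3 \left(15 + Y\right)}$)
$I{\left(W,g \right)} = \frac{13}{99} + \frac{W g}{99}$ ($I{\left(W,g \right)} = \frac{13 + g W}{3 \left(15 + 18\right)} = \frac{13 + W g}{3 \cdot 33} = \frac{1}{3} \cdot \frac{1}{33} \left(13 + W g\right) = \frac{13}{99} + \frac{W g}{99}$)
$\frac{1}{\left(-27553 + 19940\right) + I{\left(-111,268 \right)}} = \frac{1}{\left(-27553 + 19940\right) + \left(\frac{13}{99} + \frac{1}{99} \left(-111\right) 268\right)} = \frac{1}{-7613 + \left(\frac{13}{99} - \frac{9916}{33}\right)} = \frac{1}{-7613 - \frac{29735}{99}} = \frac{1}{- \frac{783422}{99}} = - \frac{99}{783422}$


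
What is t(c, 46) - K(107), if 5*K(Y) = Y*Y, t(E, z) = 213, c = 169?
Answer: -10384/5 ≈ -2076.8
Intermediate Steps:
K(Y) = Y²/5 (K(Y) = (Y*Y)/5 = Y²/5)
t(c, 46) - K(107) = 213 - 107²/5 = 213 - 11449/5 = -10384/5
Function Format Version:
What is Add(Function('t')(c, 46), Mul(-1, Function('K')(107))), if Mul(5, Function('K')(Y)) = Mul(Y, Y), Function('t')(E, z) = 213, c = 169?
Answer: Rational(-10384, 5) ≈ -2076.8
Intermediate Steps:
Function('K')(Y) = Mul(Rational(1, 5), Pow(Y, 2)) (Function('K')(Y) = Mul(Rational(1, 5), Mul(Y, Y)) = Mul(Rational(1, 5), Pow(Y, 2)))
Add(Function('t')(c, 46), Mul(-1, Function('K')(107))) = Add(213, Mul(-1, Mul(Rational(1, 5), Pow(107, 2)))) = Add(213, Mul(-1, Mul(Rational(1, 5), 11449))) = Add(213, Mul(-1, Rational(11449, 5))) = Add(213, Rational(-11449, 5)) = Rational(-10384, 5)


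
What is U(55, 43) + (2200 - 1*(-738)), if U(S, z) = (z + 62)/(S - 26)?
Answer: 85307/29 ≈ 2941.6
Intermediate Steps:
U(S, z) = (62 + z)/(-26 + S)
U(55, 43) + (2200 - 1*(-738)) = (62 + 43)/(-26 + 55) + (2200 - 1*(-738)) = 105/29 + (2200 + 738) = (1/29)*105 + 2938 = 105/29 + 2938 = 85307/29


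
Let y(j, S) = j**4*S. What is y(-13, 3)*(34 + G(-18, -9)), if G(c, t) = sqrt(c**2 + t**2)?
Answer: 2913222 + 771147*sqrt(5) ≈ 4.6376e+6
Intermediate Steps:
y(j, S) = S*j**4
y(-13, 3)*(34 + G(-18, -9)) = (3*(-13)**4)*(34 + sqrt((-18)**2 + (-9)**2)) = (3*28561)*(34 + sqrt(324 + 81)) = 85683*(34 + sqrt(405)) = 85683*(34 + 9*sqrt(5)) = 2913222 + 771147*sqrt(5)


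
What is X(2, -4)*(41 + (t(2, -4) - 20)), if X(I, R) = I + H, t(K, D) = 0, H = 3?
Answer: 105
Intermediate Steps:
X(I, R) = 3 + I (X(I, R) = I + 3 = 3 + I)
X(2, -4)*(41 + (t(2, -4) - 20)) = (3 + 2)*(41 + (0 - 20)) = 5*(41 - 20) = 5*21 = 105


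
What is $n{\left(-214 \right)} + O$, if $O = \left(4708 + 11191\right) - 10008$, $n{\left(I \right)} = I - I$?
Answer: $5891$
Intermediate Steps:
$n{\left(I \right)} = 0$
$O = 5891$ ($O = 15899 - 10008 = 5891$)
$n{\left(-214 \right)} + O = 0 + 5891 = 5891$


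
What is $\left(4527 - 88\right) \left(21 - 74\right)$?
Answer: $-235267$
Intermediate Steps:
$\left(4527 - 88\right) \left(21 - 74\right) = 4439 \left(-53\right) = -235267$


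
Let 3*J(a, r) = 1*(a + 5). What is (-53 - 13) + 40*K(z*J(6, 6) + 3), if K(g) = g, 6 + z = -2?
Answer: -3358/3 ≈ -1119.3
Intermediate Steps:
J(a, r) = 5/3 + a/3 (J(a, r) = (1*(a + 5))/3 = (1*(5 + a))/3 = (5 + a)/3 = 5/3 + a/3)
z = -8 (z = -6 - 2 = -8)
(-53 - 13) + 40*K(z*J(6, 6) + 3) = (-53 - 13) + 40*(-8*(5/3 + (⅓)*6) + 3) = -66 + 40*(-8*(5/3 + 2) + 3) = -66 + 40*(-8*11/3 + 3) = -66 + 40*(-88/3 + 3) = -66 + 40*(-79/3) = -66 - 3160/3 = -3358/3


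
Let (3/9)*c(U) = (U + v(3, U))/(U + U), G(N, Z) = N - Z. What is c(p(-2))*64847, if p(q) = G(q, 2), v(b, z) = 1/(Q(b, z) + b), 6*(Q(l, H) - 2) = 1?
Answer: 11477919/124 ≈ 92564.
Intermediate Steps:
Q(l, H) = 13/6 (Q(l, H) = 2 + (1/6)*1 = 2 + 1/6 = 13/6)
v(b, z) = 1/(13/6 + b)
p(q) = -2 + q (p(q) = q - 1*2 = q - 2 = -2 + q)
c(U) = 3*(6/31 + U)/(2*U) (c(U) = 3*((U + 6/(13 + 6*3))/(U + U)) = 3*((U + 6/(13 + 18))/((2*U))) = 3*((U + 6/31)*(1/(2*U))) = 3*((6/31 + U)*(1/(2*U))) = 3*((6/31 + U)/(2*U)) = 3*(6/31 + U)/(2*U))
c(p(-2))*64847 = (3*(6 + 31*(-2 - 2))/(62*(-2 - 2)))*64847 = ((3/62)*(6 + 31*(-4))/(-4))*64847 = ((3/62)*(-1/4)*(6 - 124))*64847 = ((3/62)*(-1/4)*(-118))*64847 = (177/124)*64847 = 11477919/124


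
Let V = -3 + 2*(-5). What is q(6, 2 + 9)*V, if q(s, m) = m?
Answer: -143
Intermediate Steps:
V = -13 (V = -3 - 10 = -13)
q(6, 2 + 9)*V = (2 + 9)*(-13) = 11*(-13) = -143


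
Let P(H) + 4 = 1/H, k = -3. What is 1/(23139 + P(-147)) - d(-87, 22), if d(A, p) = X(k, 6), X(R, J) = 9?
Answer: -30607449/3400844 ≈ -9.0000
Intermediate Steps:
P(H) = -4 + 1/H
d(A, p) = 9
1/(23139 + P(-147)) - d(-87, 22) = 1/(23139 + (-4 + 1/(-147))) - 1*9 = 1/(23139 + (-4 - 1/147)) - 9 = 1/(23139 - 589/147) - 9 = 1/(3400844/147) - 9 = 147/3400844 - 9 = -30607449/3400844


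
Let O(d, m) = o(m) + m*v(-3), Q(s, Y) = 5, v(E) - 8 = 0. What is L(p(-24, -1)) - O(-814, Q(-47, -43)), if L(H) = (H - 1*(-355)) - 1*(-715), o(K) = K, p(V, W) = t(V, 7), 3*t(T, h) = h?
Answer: 3082/3 ≈ 1027.3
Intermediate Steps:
t(T, h) = h/3
p(V, W) = 7/3 (p(V, W) = (⅓)*7 = 7/3)
v(E) = 8 (v(E) = 8 + 0 = 8)
O(d, m) = 9*m (O(d, m) = m + m*8 = m + 8*m = 9*m)
L(H) = 1070 + H (L(H) = (H + 355) + 715 = (355 + H) + 715 = 1070 + H)
L(p(-24, -1)) - O(-814, Q(-47, -43)) = (1070 + 7/3) - 9*5 = 3217/3 - 1*45 = 3217/3 - 45 = 3082/3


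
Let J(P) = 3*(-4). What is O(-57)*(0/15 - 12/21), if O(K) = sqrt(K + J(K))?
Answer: -4*I*sqrt(69)/7 ≈ -4.7466*I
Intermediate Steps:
J(P) = -12
O(K) = sqrt(-12 + K) (O(K) = sqrt(K - 12) = sqrt(-12 + K))
O(-57)*(0/15 - 12/21) = sqrt(-12 - 57)*(0/15 - 12/21) = sqrt(-69)*(0*(1/15) - 12*1/21) = (I*sqrt(69))*(0 - 4/7) = (I*sqrt(69))*(-4/7) = -4*I*sqrt(69)/7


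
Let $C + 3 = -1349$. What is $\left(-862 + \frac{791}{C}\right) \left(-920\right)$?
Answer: $\frac{134114725}{169} \approx 7.9358 \cdot 10^{5}$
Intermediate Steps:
$C = -1352$ ($C = -3 - 1349 = -1352$)
$\left(-862 + \frac{791}{C}\right) \left(-920\right) = \left(-862 + \frac{791}{-1352}\right) \left(-920\right) = \left(-862 + 791 \left(- \frac{1}{1352}\right)\right) \left(-920\right) = \left(-862 - \frac{791}{1352}\right) \left(-920\right) = \left(- \frac{1166215}{1352}\right) \left(-920\right) = \frac{134114725}{169}$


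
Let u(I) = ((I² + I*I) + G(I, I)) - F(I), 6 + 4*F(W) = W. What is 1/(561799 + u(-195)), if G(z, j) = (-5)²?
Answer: 4/2551697 ≈ 1.5676e-6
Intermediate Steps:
G(z, j) = 25
F(W) = -3/2 + W/4
u(I) = 53/2 + 2*I² - I/4 (u(I) = ((I² + I*I) + 25) - (-3/2 + I/4) = ((I² + I²) + 25) + (3/2 - I/4) = (2*I² + 25) + (3/2 - I/4) = (25 + 2*I²) + (3/2 - I/4) = 53/2 + 2*I² - I/4)
1/(561799 + u(-195)) = 1/(561799 + (53/2 + 2*(-195)² - ¼*(-195))) = 1/(561799 + (53/2 + 2*38025 + 195/4)) = 1/(561799 + (53/2 + 76050 + 195/4)) = 1/(561799 + 304501/4) = 1/(2551697/4) = 4/2551697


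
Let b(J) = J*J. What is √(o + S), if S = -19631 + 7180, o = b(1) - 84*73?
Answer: I*√18582 ≈ 136.32*I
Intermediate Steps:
b(J) = J²
o = -6131 (o = 1² - 84*73 = 1 - 6132 = -6131)
S = -12451
√(o + S) = √(-6131 - 12451) = √(-18582) = I*√18582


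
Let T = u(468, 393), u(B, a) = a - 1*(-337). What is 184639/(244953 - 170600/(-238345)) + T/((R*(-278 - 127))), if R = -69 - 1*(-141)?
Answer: 3544705674905/4864179048876 ≈ 0.72874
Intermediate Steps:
u(B, a) = 337 + a (u(B, a) = a + 337 = 337 + a)
T = 730 (T = 337 + 393 = 730)
R = 72 (R = -69 + 141 = 72)
184639/(244953 - 170600/(-238345)) + T/((R*(-278 - 127))) = 184639/(244953 - 170600/(-238345)) + 730/((72*(-278 - 127))) = 184639/(244953 - 170600*(-1)/238345) + 730/((72*(-405))) = 184639/(244953 - 1*(-34120/47669)) + 730/(-29160) = 184639/(244953 + 34120/47669) + 730*(-1/29160) = 184639/(11676698677/47669) - 73/2916 = 184639*(47669/11676698677) - 73/2916 = 1257365213/1668099811 - 73/2916 = 3544705674905/4864179048876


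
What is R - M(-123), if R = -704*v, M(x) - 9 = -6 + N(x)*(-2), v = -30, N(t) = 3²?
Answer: 21135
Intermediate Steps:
N(t) = 9
M(x) = -15 (M(x) = 9 + (-6 + 9*(-2)) = 9 + (-6 - 18) = 9 - 24 = -15)
R = 21120 (R = -704*(-30) = 21120)
R - M(-123) = 21120 - 1*(-15) = 21120 + 15 = 21135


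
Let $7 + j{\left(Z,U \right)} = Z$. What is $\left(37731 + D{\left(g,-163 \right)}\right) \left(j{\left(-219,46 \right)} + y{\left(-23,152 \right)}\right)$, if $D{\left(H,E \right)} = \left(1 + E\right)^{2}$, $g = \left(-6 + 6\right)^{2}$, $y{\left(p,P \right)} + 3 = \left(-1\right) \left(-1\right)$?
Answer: $-14586300$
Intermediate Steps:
$j{\left(Z,U \right)} = -7 + Z$
$y{\left(p,P \right)} = -2$ ($y{\left(p,P \right)} = -3 - -1 = -3 + 1 = -2$)
$g = 0$ ($g = 0^{2} = 0$)
$\left(37731 + D{\left(g,-163 \right)}\right) \left(j{\left(-219,46 \right)} + y{\left(-23,152 \right)}\right) = \left(37731 + \left(1 - 163\right)^{2}\right) \left(\left(-7 - 219\right) - 2\right) = \left(37731 + \left(-162\right)^{2}\right) \left(-226 - 2\right) = \left(37731 + 26244\right) \left(-228\right) = 63975 \left(-228\right) = -14586300$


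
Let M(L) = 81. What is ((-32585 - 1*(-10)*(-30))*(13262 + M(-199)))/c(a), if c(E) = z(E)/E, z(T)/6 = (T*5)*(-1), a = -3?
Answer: 87756911/6 ≈ 1.4626e+7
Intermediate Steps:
z(T) = -30*T (z(T) = 6*((T*5)*(-1)) = 6*((5*T)*(-1)) = 6*(-5*T) = -30*T)
c(E) = -30 (c(E) = (-30*E)/E = -30)
((-32585 - 1*(-10)*(-30))*(13262 + M(-199)))/c(a) = ((-32585 - 1*(-10)*(-30))*(13262 + 81))/(-30) = ((-32585 + 10*(-30))*13343)*(-1/30) = ((-32585 - 300)*13343)*(-1/30) = -32885*13343*(-1/30) = -438784555*(-1/30) = 87756911/6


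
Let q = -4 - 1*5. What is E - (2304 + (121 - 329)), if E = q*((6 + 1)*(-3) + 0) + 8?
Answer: -1899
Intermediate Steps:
q = -9 (q = -4 - 5 = -9)
E = 197 (E = -9*((6 + 1)*(-3) + 0) + 8 = -9*(7*(-3) + 0) + 8 = -9*(-21 + 0) + 8 = -9*(-21) + 8 = 189 + 8 = 197)
E - (2304 + (121 - 329)) = 197 - (2304 + (121 - 329)) = 197 - (2304 - 208) = 197 - 1*2096 = 197 - 2096 = -1899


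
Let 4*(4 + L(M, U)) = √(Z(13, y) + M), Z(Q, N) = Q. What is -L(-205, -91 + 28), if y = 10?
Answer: 4 - 2*I*√3 ≈ 4.0 - 3.4641*I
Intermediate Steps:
L(M, U) = -4 + √(13 + M)/4
-L(-205, -91 + 28) = -(-4 + √(13 - 205)/4) = -(-4 + √(-192)/4) = -(-4 + (8*I*√3)/4) = -(-4 + 2*I*√3) = 4 - 2*I*√3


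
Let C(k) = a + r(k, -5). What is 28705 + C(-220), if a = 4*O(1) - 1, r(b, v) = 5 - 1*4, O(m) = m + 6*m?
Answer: 28733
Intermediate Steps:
O(m) = 7*m
r(b, v) = 1 (r(b, v) = 5 - 4 = 1)
a = 27 (a = 4*(7*1) - 1 = 4*7 - 1 = 28 - 1 = 27)
C(k) = 28 (C(k) = 27 + 1 = 28)
28705 + C(-220) = 28705 + 28 = 28733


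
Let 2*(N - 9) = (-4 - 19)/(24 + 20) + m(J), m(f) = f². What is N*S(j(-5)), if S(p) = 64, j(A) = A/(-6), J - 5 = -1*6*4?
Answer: 133224/11 ≈ 12111.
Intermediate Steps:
J = -19 (J = 5 - 1*6*4 = 5 - 6*4 = 5 - 24 = -19)
j(A) = -A/6 (j(A) = A*(-⅙) = -A/6)
N = 16653/88 (N = 9 + ((-4 - 19)/(24 + 20) + (-19)²)/2 = 9 + (-23/44 + 361)/2 = 9 + (½)*(15861/44) = 9 + 15861/88 = 16653/88 ≈ 189.24)
N*S(j(-5)) = (16653/88)*64 = 133224/11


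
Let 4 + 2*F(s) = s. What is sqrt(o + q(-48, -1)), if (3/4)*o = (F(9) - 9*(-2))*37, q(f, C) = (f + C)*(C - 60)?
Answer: sqrt(36003)/3 ≈ 63.248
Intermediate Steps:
q(f, C) = (-60 + C)*(C + f) (q(f, C) = (C + f)*(-60 + C) = (-60 + C)*(C + f))
F(s) = -2 + s/2
o = 3034/3 (o = 4*(((-2 + (1/2)*9) - 9*(-2))*37)/3 = 4*(((-2 + 9/2) + 18)*37)/3 = 4*((5/2 + 18)*37)/3 = 4*((41/2)*37)/3 = (4/3)*(1517/2) = 3034/3 ≈ 1011.3)
sqrt(o + q(-48, -1)) = sqrt(3034/3 + ((-1)**2 - 60*(-1) - 60*(-48) - 1*(-48))) = sqrt(3034/3 + (1 + 60 + 2880 + 48)) = sqrt(3034/3 + 2989) = sqrt(12001/3) = sqrt(36003)/3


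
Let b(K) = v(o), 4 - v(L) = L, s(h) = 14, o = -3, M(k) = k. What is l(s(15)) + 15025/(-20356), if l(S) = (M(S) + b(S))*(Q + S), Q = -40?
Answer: -11129401/20356 ≈ -546.74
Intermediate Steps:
v(L) = 4 - L
b(K) = 7 (b(K) = 4 - 1*(-3) = 4 + 3 = 7)
l(S) = (-40 + S)*(7 + S) (l(S) = (S + 7)*(-40 + S) = (7 + S)*(-40 + S) = (-40 + S)*(7 + S))
l(s(15)) + 15025/(-20356) = (-280 + 14² - 33*14) + 15025/(-20356) = (-280 + 196 - 462) + 15025*(-1/20356) = -546 - 15025/20356 = -11129401/20356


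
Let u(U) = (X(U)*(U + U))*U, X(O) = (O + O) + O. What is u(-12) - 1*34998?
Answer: -45366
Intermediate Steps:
X(O) = 3*O (X(O) = 2*O + O = 3*O)
u(U) = 6*U³ (u(U) = ((3*U)*(U + U))*U = ((3*U)*(2*U))*U = (6*U²)*U = 6*U³)
u(-12) - 1*34998 = 6*(-12)³ - 1*34998 = 6*(-1728) - 34998 = -10368 - 34998 = -45366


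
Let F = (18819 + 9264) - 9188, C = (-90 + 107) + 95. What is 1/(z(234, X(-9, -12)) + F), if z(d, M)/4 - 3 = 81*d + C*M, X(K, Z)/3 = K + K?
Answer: 1/70531 ≈ 1.4178e-5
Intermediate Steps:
C = 112 (C = 17 + 95 = 112)
X(K, Z) = 6*K (X(K, Z) = 3*(K + K) = 3*(2*K) = 6*K)
F = 18895 (F = 28083 - 9188 = 18895)
z(d, M) = 12 + 324*d + 448*M (z(d, M) = 12 + 4*(81*d + 112*M) = 12 + (324*d + 448*M) = 12 + 324*d + 448*M)
1/(z(234, X(-9, -12)) + F) = 1/((12 + 324*234 + 448*(6*(-9))) + 18895) = 1/((12 + 75816 + 448*(-54)) + 18895) = 1/((12 + 75816 - 24192) + 18895) = 1/(51636 + 18895) = 1/70531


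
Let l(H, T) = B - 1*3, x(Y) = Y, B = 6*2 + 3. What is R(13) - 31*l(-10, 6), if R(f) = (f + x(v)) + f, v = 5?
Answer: -341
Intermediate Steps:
B = 15 (B = 12 + 3 = 15)
R(f) = 5 + 2*f (R(f) = (f + 5) + f = (5 + f) + f = 5 + 2*f)
l(H, T) = 12 (l(H, T) = 15 - 1*3 = 15 - 3 = 12)
R(13) - 31*l(-10, 6) = (5 + 2*13) - 31*12 = (5 + 26) - 372 = 31 - 372 = -341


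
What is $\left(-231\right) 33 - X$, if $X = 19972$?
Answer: $-27595$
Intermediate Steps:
$\left(-231\right) 33 - X = \left(-231\right) 33 - 19972 = -7623 - 19972 = -27595$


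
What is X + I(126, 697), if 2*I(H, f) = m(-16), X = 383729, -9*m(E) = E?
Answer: 3453569/9 ≈ 3.8373e+5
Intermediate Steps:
m(E) = -E/9
I(H, f) = 8/9 (I(H, f) = (-⅑*(-16))/2 = (½)*(16/9) = 8/9)
X + I(126, 697) = 383729 + 8/9 = 3453569/9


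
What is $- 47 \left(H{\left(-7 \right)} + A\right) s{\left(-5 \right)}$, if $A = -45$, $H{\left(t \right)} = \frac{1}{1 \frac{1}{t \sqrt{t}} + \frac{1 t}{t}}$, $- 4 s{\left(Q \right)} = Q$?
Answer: $\frac{3557195}{1376} + \frac{1645 i \sqrt{7}}{1376} \approx 2585.2 + 3.163 i$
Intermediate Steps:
$s{\left(Q \right)} = - \frac{Q}{4}$
$H{\left(t \right)} = \frac{1}{1 + \frac{1}{t^{\frac{3}{2}}}}$ ($H{\left(t \right)} = \frac{1}{1 \frac{1}{t^{\frac{3}{2}}} + \frac{t}{t}} = \frac{1}{1 \frac{1}{t^{\frac{3}{2}}} + 1} = \frac{1}{\frac{1}{t^{\frac{3}{2}}} + 1} = \frac{1}{1 + \frac{1}{t^{\frac{3}{2}}}}$)
$- 47 \left(H{\left(-7 \right)} + A\right) s{\left(-5 \right)} = - 47 \left(\frac{\left(-7\right)^{\frac{5}{2}}}{-7 + \left(-7\right)^{\frac{5}{2}}} - 45\right) \left(\left(- \frac{1}{4}\right) \left(-5\right)\right) = - 47 \left(\frac{49 i \sqrt{7}}{-7 + 49 i \sqrt{7}} - 45\right) \frac{5}{4} = - 47 \left(-45 + \frac{49 i \sqrt{7}}{-7 + 49 i \sqrt{7}}\right) \frac{5}{4} = \left(2115 - \frac{2303 i \sqrt{7}}{-7 + 49 i \sqrt{7}}\right) \frac{5}{4} = \frac{10575}{4} - \frac{11515 i \sqrt{7}}{4 \left(-7 + 49 i \sqrt{7}\right)}$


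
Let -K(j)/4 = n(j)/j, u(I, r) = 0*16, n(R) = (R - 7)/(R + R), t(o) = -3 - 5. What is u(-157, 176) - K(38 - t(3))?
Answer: 39/1058 ≈ 0.036862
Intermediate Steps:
t(o) = -8
n(R) = (-7 + R)/(2*R) (n(R) = (-7 + R)/((2*R)) = (-7 + R)*(1/(2*R)) = (-7 + R)/(2*R))
u(I, r) = 0
K(j) = -2*(-7 + j)/j² (K(j) = -4*(-7 + j)/(2*j)/j = -2*(-7 + j)/j²)
u(-157, 176) - K(38 - t(3)) = 0 - 2*(7 - (38 - 1*(-8)))/(38 - 1*(-8))² = 0 - 2*(7 - (38 + 8))/(38 + 8)² = 0 - 2*(7 - 1*46)/46² = 0 - 2*(7 - 46)/2116 = 0 - 2*(-39)/2116 = 0 - 1*(-39/1058) = 0 + 39/1058 = 39/1058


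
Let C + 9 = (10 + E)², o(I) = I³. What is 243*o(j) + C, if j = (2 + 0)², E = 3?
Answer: 15712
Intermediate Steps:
j = 4 (j = 2² = 4)
C = 160 (C = -9 + (10 + 3)² = -9 + 13² = -9 + 169 = 160)
243*o(j) + C = 243*4³ + 160 = 243*64 + 160 = 15552 + 160 = 15712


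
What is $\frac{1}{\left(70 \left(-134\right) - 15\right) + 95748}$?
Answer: $\frac{1}{86353} \approx 1.158 \cdot 10^{-5}$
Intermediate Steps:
$\frac{1}{\left(70 \left(-134\right) - 15\right) + 95748} = \frac{1}{\left(-9380 - 15\right) + 95748} = \frac{1}{-9395 + 95748} = \frac{1}{86353}$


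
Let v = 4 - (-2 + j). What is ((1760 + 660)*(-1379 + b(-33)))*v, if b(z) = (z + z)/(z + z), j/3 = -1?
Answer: -30012840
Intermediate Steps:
j = -3 (j = 3*(-1) = -3)
b(z) = 1 (b(z) = (2*z)/((2*z)) = (2*z)*(1/(2*z)) = 1)
v = 9 (v = 4 - (-2 - 3) = 4 - 1*(-5) = 4 + 5 = 9)
((1760 + 660)*(-1379 + b(-33)))*v = ((1760 + 660)*(-1379 + 1))*9 = (2420*(-1378))*9 = -3334760*9 = -30012840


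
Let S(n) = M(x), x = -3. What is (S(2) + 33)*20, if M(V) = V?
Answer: 600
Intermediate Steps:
S(n) = -3
(S(2) + 33)*20 = (-3 + 33)*20 = 30*20 = 600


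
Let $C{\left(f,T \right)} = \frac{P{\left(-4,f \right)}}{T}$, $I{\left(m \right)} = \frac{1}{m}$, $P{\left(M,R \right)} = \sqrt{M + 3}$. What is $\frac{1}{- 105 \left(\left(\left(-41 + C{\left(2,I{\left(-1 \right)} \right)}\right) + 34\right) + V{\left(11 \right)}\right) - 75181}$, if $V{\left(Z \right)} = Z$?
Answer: $- \frac{75601}{5715522226} - \frac{105 i}{5715522226} \approx -1.3227 \cdot 10^{-5} - 1.8371 \cdot 10^{-8} i$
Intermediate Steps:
$P{\left(M,R \right)} = \sqrt{3 + M}$
$C{\left(f,T \right)} = \frac{i}{T}$ ($C{\left(f,T \right)} = \frac{\sqrt{3 - 4}}{T} = \frac{\sqrt{-1}}{T} = \frac{i}{T}$)
$\frac{1}{- 105 \left(\left(\left(-41 + C{\left(2,I{\left(-1 \right)} \right)}\right) + 34\right) + V{\left(11 \right)}\right) - 75181} = \frac{1}{- 105 \left(\left(\left(-41 + \frac{i}{\frac{1}{-1}}\right) + 34\right) + 11\right) - 75181} = \frac{1}{- 105 \left(\left(\left(-41 + \frac{i}{-1}\right) + 34\right) + 11\right) - 75181} = \frac{1}{- 105 \left(\left(\left(-41 + i \left(-1\right)\right) + 34\right) + 11\right) - 75181} = \frac{1}{- 105 \left(\left(\left(-41 - i\right) + 34\right) + 11\right) - 75181} = \frac{1}{- 105 \left(\left(-7 - i\right) + 11\right) - 75181} = \frac{1}{- 105 \left(4 - i\right) - 75181} = \frac{1}{\left(-420 + 105 i\right) - 75181} = \frac{1}{-75601 + 105 i} = \frac{-75601 - 105 i}{5715522226}$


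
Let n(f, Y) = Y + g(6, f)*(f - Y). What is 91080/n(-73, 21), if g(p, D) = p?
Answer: -30360/181 ≈ -167.73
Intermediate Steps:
n(f, Y) = -5*Y + 6*f (n(f, Y) = Y + 6*(f - Y) = Y + (-6*Y + 6*f) = -5*Y + 6*f)
91080/n(-73, 21) = 91080/(-5*21 + 6*(-73)) = 91080/(-105 - 438) = 91080/(-543) = 91080*(-1/543) = -30360/181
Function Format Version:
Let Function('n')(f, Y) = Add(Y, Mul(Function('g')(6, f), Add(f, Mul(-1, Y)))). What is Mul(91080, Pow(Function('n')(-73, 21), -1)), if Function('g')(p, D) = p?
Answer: Rational(-30360, 181) ≈ -167.73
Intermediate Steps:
Function('n')(f, Y) = Add(Mul(-5, Y), Mul(6, f)) (Function('n')(f, Y) = Add(Y, Mul(6, Add(f, Mul(-1, Y)))) = Add(Y, Add(Mul(-6, Y), Mul(6, f))) = Add(Mul(-5, Y), Mul(6, f)))
Mul(91080, Pow(Function('n')(-73, 21), -1)) = Mul(91080, Pow(Add(Mul(-5, 21), Mul(6, -73)), -1)) = Mul(91080, Pow(Add(-105, -438), -1)) = Mul(91080, Pow(-543, -1)) = Mul(91080, Rational(-1, 543)) = Rational(-30360, 181)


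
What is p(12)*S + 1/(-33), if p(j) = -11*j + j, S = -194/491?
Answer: 767749/16203 ≈ 47.383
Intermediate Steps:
S = -194/491 (S = -194*1/491 = -194/491 ≈ -0.39511)
p(j) = -10*j
p(12)*S + 1/(-33) = -10*12*(-194/491) + 1/(-33) = -120*(-194/491) - 1/33 = 23280/491 - 1/33 = 767749/16203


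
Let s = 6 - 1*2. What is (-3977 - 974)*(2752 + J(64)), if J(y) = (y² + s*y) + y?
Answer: -35488768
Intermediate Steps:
s = 4 (s = 6 - 2 = 4)
J(y) = y² + 5*y (J(y) = (y² + 4*y) + y = y² + 5*y)
(-3977 - 974)*(2752 + J(64)) = (-3977 - 974)*(2752 + 64*(5 + 64)) = -4951*(2752 + 64*69) = -4951*(2752 + 4416) = -4951*7168 = -35488768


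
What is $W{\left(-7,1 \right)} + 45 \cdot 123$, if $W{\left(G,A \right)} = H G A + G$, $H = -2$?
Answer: $5542$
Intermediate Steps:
$W{\left(G,A \right)} = G - 2 A G$ ($W{\left(G,A \right)} = - 2 G A + G = - 2 A G + G = G - 2 A G$)
$W{\left(-7,1 \right)} + 45 \cdot 123 = - 7 \left(1 - 2\right) + 45 \cdot 123 = - 7 \left(1 - 2\right) + 5535 = \left(-7\right) \left(-1\right) + 5535 = 7 + 5535 = 5542$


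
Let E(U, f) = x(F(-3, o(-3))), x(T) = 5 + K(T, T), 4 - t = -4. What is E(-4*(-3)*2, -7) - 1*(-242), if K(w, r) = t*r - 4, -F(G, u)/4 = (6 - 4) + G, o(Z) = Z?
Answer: 275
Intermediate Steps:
t = 8 (t = 4 - 1*(-4) = 4 + 4 = 8)
F(G, u) = -8 - 4*G (F(G, u) = -4*((6 - 4) + G) = -4*(2 + G) = -8 - 4*G)
K(w, r) = -4 + 8*r (K(w, r) = 8*r - 4 = -4 + 8*r)
x(T) = 1 + 8*T (x(T) = 5 + (-4 + 8*T) = 1 + 8*T)
E(U, f) = 33 (E(U, f) = 1 + 8*(-8 - 4*(-3)) = 1 + 8*(-8 + 12) = 1 + 8*4 = 1 + 32 = 33)
E(-4*(-3)*2, -7) - 1*(-242) = 33 - 1*(-242) = 33 + 242 = 275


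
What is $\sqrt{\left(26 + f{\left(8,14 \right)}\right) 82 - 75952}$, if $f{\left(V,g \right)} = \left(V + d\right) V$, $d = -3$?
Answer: $2 i \sqrt{17635} \approx 265.59 i$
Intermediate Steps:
$f{\left(V,g \right)} = V \left(-3 + V\right)$ ($f{\left(V,g \right)} = \left(V - 3\right) V = \left(-3 + V\right) V = V \left(-3 + V\right)$)
$\sqrt{\left(26 + f{\left(8,14 \right)}\right) 82 - 75952} = \sqrt{\left(26 + 8 \left(-3 + 8\right)\right) 82 - 75952} = \sqrt{\left(26 + 8 \cdot 5\right) 82 - 75952} = \sqrt{\left(26 + 40\right) 82 - 75952} = \sqrt{66 \cdot 82 - 75952} = \sqrt{5412 - 75952} = \sqrt{-70540} = 2 i \sqrt{17635}$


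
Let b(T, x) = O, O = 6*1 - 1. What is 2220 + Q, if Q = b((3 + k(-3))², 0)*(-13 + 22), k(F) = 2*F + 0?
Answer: 2265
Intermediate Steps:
k(F) = 2*F
O = 5 (O = 6 - 1 = 5)
b(T, x) = 5
Q = 45 (Q = 5*(-13 + 22) = 5*9 = 45)
2220 + Q = 2220 + 45 = 2265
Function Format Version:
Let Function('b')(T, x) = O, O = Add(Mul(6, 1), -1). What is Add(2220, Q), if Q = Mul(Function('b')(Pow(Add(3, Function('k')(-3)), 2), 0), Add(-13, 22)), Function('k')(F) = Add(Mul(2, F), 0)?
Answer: 2265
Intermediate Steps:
Function('k')(F) = Mul(2, F)
O = 5 (O = Add(6, -1) = 5)
Function('b')(T, x) = 5
Q = 45 (Q = Mul(5, Add(-13, 22)) = Mul(5, 9) = 45)
Add(2220, Q) = Add(2220, 45) = 2265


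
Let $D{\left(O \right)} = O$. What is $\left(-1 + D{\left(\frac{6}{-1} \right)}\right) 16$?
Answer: $-112$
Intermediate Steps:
$\left(-1 + D{\left(\frac{6}{-1} \right)}\right) 16 = \left(-1 + \frac{6}{-1}\right) 16 = \left(-1 + 6 \left(-1\right)\right) 16 = \left(-1 - 6\right) 16 = \left(-7\right) 16 = -112$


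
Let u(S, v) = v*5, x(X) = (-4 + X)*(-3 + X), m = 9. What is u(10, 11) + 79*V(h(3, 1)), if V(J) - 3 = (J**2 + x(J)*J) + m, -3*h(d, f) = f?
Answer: 17048/27 ≈ 631.41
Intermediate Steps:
u(S, v) = 5*v
h(d, f) = -f/3
V(J) = 12 + J**2 + J*(12 + J**2 - 7*J) (V(J) = 3 + ((J**2 + (12 + J**2 - 7*J)*J) + 9) = 3 + ((J**2 + J*(12 + J**2 - 7*J)) + 9) = 3 + (9 + J**2 + J*(12 + J**2 - 7*J)) = 12 + J**2 + J*(12 + J**2 - 7*J))
u(10, 11) + 79*V(h(3, 1)) = 5*11 + 79*(12 + (-1/3*1)**3 - 6*(-1/3*1)**2 + 12*(-1/3*1)) = 55 + 79*(12 + (-1/3)**3 - 6*(-1/3)**2 + 12*(-1/3)) = 55 + 79*(12 - 1/27 - 6*1/9 - 4) = 55 + 79*(12 - 1/27 - 2/3 - 4) = 55 + 79*(197/27) = 55 + 15563/27 = 17048/27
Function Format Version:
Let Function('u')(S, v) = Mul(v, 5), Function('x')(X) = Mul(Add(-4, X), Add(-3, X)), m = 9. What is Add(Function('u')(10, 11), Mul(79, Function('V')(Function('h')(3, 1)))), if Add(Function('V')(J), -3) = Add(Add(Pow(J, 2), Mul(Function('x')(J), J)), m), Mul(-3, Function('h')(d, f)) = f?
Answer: Rational(17048, 27) ≈ 631.41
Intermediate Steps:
Function('u')(S, v) = Mul(5, v)
Function('h')(d, f) = Mul(Rational(-1, 3), f)
Function('V')(J) = Add(12, Pow(J, 2), Mul(J, Add(12, Pow(J, 2), Mul(-7, J)))) (Function('V')(J) = Add(3, Add(Add(Pow(J, 2), Mul(Add(12, Pow(J, 2), Mul(-7, J)), J)), 9)) = Add(3, Add(Add(Pow(J, 2), Mul(J, Add(12, Pow(J, 2), Mul(-7, J)))), 9)) = Add(3, Add(9, Pow(J, 2), Mul(J, Add(12, Pow(J, 2), Mul(-7, J))))) = Add(12, Pow(J, 2), Mul(J, Add(12, Pow(J, 2), Mul(-7, J)))))
Add(Function('u')(10, 11), Mul(79, Function('V')(Function('h')(3, 1)))) = Add(Mul(5, 11), Mul(79, Add(12, Pow(Mul(Rational(-1, 3), 1), 3), Mul(-6, Pow(Mul(Rational(-1, 3), 1), 2)), Mul(12, Mul(Rational(-1, 3), 1))))) = Add(55, Mul(79, Add(12, Pow(Rational(-1, 3), 3), Mul(-6, Pow(Rational(-1, 3), 2)), Mul(12, Rational(-1, 3))))) = Add(55, Mul(79, Add(12, Rational(-1, 27), Mul(-6, Rational(1, 9)), -4))) = Add(55, Mul(79, Add(12, Rational(-1, 27), Rational(-2, 3), -4))) = Add(55, Mul(79, Rational(197, 27))) = Add(55, Rational(15563, 27)) = Rational(17048, 27)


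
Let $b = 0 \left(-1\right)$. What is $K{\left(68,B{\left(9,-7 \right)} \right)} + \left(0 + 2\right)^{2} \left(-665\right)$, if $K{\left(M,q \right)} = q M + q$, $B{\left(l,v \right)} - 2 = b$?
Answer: $-2522$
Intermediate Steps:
$b = 0$
$B{\left(l,v \right)} = 2$ ($B{\left(l,v \right)} = 2 + 0 = 2$)
$K{\left(M,q \right)} = q + M q$ ($K{\left(M,q \right)} = M q + q = q + M q$)
$K{\left(68,B{\left(9,-7 \right)} \right)} + \left(0 + 2\right)^{2} \left(-665\right) = 2 \left(1 + 68\right) + \left(0 + 2\right)^{2} \left(-665\right) = 2 \cdot 69 + 2^{2} \left(-665\right) = 138 + 4 \left(-665\right) = 138 - 2660 = -2522$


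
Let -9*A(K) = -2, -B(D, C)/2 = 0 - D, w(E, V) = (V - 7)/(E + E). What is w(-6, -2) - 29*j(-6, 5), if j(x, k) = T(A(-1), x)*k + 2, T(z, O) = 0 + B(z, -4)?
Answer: -4381/36 ≈ -121.69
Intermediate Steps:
w(E, V) = (-7 + V)/(2*E) (w(E, V) = (-7 + V)/((2*E)) = (-7 + V)*(1/(2*E)) = (-7 + V)/(2*E))
B(D, C) = 2*D (B(D, C) = -2*(0 - D) = -(-2)*D = 2*D)
A(K) = 2/9 (A(K) = -1/9*(-2) = 2/9)
T(z, O) = 2*z (T(z, O) = 0 + 2*z = 2*z)
j(x, k) = 2 + 4*k/9 (j(x, k) = (2*(2/9))*k + 2 = 4*k/9 + 2 = 2 + 4*k/9)
w(-6, -2) - 29*j(-6, 5) = (1/2)*(-7 - 2)/(-6) - 29*(2 + (4/9)*5) = (1/2)*(-1/6)*(-9) - 29*(2 + 20/9) = 3/4 - 29*38/9 = 3/4 - 1102/9 = -4381/36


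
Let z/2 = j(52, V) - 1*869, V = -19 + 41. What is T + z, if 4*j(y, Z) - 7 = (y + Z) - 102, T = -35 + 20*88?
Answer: -47/2 ≈ -23.500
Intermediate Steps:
V = 22
T = 1725 (T = -35 + 1760 = 1725)
j(y, Z) = -95/4 + Z/4 + y/4 (j(y, Z) = 7/4 + ((y + Z) - 102)/4 = 7/4 + ((Z + y) - 102)/4 = 7/4 + (-102 + Z + y)/4 = 7/4 + (-51/2 + Z/4 + y/4) = -95/4 + Z/4 + y/4)
z = -3497/2 (z = 2*((-95/4 + (¼)*22 + (¼)*52) - 1*869) = 2*((-95/4 + 11/2 + 13) - 869) = 2*(-21/4 - 869) = 2*(-3497/4) = -3497/2 ≈ -1748.5)
T + z = 1725 - 3497/2 = -47/2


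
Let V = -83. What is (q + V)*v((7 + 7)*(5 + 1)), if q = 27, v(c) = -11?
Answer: 616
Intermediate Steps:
(q + V)*v((7 + 7)*(5 + 1)) = (27 - 83)*(-11) = -56*(-11) = 616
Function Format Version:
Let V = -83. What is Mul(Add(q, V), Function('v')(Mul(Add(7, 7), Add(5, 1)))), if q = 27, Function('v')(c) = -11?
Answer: 616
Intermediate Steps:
Mul(Add(q, V), Function('v')(Mul(Add(7, 7), Add(5, 1)))) = Mul(Add(27, -83), -11) = Mul(-56, -11) = 616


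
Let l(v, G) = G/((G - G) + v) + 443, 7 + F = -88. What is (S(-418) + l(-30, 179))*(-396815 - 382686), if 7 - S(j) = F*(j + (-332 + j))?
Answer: 2584419195979/30 ≈ 8.6147e+10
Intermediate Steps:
F = -95 (F = -7 - 88 = -95)
l(v, G) = 443 + G/v (l(v, G) = G/(0 + v) + 443 = G/v + 443 = 443 + G/v)
S(j) = -31533 + 190*j (S(j) = 7 - (-95)*(j + (-332 + j)) = 7 - (-95)*(-332 + 2*j) = 7 - (31540 - 190*j) = 7 + (-31540 + 190*j) = -31533 + 190*j)
(S(-418) + l(-30, 179))*(-396815 - 382686) = ((-31533 + 190*(-418)) + (443 + 179/(-30)))*(-396815 - 382686) = ((-31533 - 79420) + (443 + 179*(-1/30)))*(-779501) = (-110953 + (443 - 179/30))*(-779501) = (-110953 + 13111/30)*(-779501) = -3315479/30*(-779501) = 2584419195979/30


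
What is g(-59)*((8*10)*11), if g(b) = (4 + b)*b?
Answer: 2855600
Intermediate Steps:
g(b) = b*(4 + b)
g(-59)*((8*10)*11) = (-59*(4 - 59))*((8*10)*11) = (-59*(-55))*(80*11) = 3245*880 = 2855600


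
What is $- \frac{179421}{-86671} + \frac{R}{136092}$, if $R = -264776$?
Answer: $\frac{367340509}{2948807433} \approx 0.12457$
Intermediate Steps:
$- \frac{179421}{-86671} + \frac{R}{136092} = - \frac{179421}{-86671} - \frac{264776}{136092} = \left(-179421\right) \left(- \frac{1}{86671}\right) - \frac{66194}{34023} = \frac{179421}{86671} - \frac{66194}{34023} = \frac{367340509}{2948807433}$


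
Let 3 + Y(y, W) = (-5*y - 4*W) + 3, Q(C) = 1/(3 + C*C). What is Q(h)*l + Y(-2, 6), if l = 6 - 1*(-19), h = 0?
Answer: -17/3 ≈ -5.6667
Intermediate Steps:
Q(C) = 1/(3 + C²)
Y(y, W) = -5*y - 4*W (Y(y, W) = -3 + ((-5*y - 4*W) + 3) = -3 + (3 - 5*y - 4*W) = -5*y - 4*W)
l = 25 (l = 6 + 19 = 25)
Q(h)*l + Y(-2, 6) = 25/(3 + 0²) + (-5*(-2) - 4*6) = 25/(3 + 0) + (10 - 24) = 25/3 - 14 = -17/3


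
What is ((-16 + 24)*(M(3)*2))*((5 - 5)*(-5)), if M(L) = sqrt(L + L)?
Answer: 0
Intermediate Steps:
M(L) = sqrt(2)*sqrt(L) (M(L) = sqrt(2*L) = sqrt(2)*sqrt(L))
((-16 + 24)*(M(3)*2))*((5 - 5)*(-5)) = ((-16 + 24)*((sqrt(2)*sqrt(3))*2))*((5 - 5)*(-5)) = (8*(sqrt(6)*2))*(0*(-5)) = (8*(2*sqrt(6)))*0 = (16*sqrt(6))*0 = 0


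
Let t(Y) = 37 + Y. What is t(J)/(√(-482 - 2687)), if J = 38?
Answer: -75*I*√3169/3169 ≈ -1.3323*I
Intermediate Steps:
t(J)/(√(-482 - 2687)) = (37 + 38)/(√(-482 - 2687)) = 75/(√(-3169)) = 75/((I*√3169)) = 75*(-I*√3169/3169) = -75*I*√3169/3169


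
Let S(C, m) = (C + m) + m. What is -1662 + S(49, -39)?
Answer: -1691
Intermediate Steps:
S(C, m) = C + 2*m
-1662 + S(49, -39) = -1662 + (49 + 2*(-39)) = -1662 + (49 - 78) = -1662 - 29 = -1691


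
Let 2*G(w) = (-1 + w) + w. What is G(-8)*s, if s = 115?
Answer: -1955/2 ≈ -977.50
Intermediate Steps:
G(w) = -½ + w (G(w) = ((-1 + w) + w)/2 = (-1 + 2*w)/2 = -½ + w)
G(-8)*s = (-½ - 8)*115 = -17/2*115 = -1955/2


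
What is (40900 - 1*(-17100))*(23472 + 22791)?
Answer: 2683254000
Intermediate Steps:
(40900 - 1*(-17100))*(23472 + 22791) = (40900 + 17100)*46263 = 58000*46263 = 2683254000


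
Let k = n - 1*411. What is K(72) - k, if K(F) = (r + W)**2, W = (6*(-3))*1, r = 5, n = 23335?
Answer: -22755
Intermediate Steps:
W = -18 (W = -18*1 = -18)
k = 22924 (k = 23335 - 1*411 = 23335 - 411 = 22924)
K(F) = 169 (K(F) = (5 - 18)**2 = (-13)**2 = 169)
K(72) - k = 169 - 1*22924 = 169 - 22924 = -22755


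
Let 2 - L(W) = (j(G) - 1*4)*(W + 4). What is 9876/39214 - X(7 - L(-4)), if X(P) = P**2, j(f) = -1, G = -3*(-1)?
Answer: -485237/19607 ≈ -24.748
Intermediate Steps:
G = 3
L(W) = 22 + 5*W (L(W) = 2 - (-1 - 1*4)*(W + 4) = 2 - (-1 - 4)*(4 + W) = 2 - (-5)*(4 + W) = 2 - (-20 - 5*W) = 2 + (20 + 5*W) = 22 + 5*W)
9876/39214 - X(7 - L(-4)) = 9876/39214 - (7 - (22 + 5*(-4)))**2 = 9876*(1/39214) - (7 - (22 - 20))**2 = 4938/19607 - (7 - 1*2)**2 = 4938/19607 - (7 - 2)**2 = 4938/19607 - 1*5**2 = 4938/19607 - 1*25 = 4938/19607 - 25 = -485237/19607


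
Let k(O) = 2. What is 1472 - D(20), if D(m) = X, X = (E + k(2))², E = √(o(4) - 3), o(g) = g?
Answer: 1463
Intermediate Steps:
E = 1 (E = √(4 - 3) = √1 = 1)
X = 9 (X = (1 + 2)² = 3² = 9)
D(m) = 9
1472 - D(20) = 1472 - 1*9 = 1472 - 9 = 1463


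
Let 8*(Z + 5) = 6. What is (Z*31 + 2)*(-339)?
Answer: 175941/4 ≈ 43985.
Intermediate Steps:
Z = -17/4 (Z = -5 + (⅛)*6 = -5 + ¾ = -17/4 ≈ -4.2500)
(Z*31 + 2)*(-339) = (-17/4*31 + 2)*(-339) = (-527/4 + 2)*(-339) = -519/4*(-339) = 175941/4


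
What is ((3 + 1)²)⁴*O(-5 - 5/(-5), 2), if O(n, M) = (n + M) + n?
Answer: -393216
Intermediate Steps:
O(n, M) = M + 2*n (O(n, M) = (M + n) + n = M + 2*n)
((3 + 1)²)⁴*O(-5 - 5/(-5), 2) = ((3 + 1)²)⁴*(2 + 2*(-5 - 5/(-5))) = (4²)⁴*(2 + 2*(-5 - 5*(-⅕))) = 16⁴*(2 + 2*(-5 + 1)) = 65536*(2 + 2*(-4)) = 65536*(2 - 8) = 65536*(-6) = -393216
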